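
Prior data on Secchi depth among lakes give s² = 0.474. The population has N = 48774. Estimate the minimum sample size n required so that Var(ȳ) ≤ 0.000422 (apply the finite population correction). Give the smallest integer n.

Without fpc, n₀ = s²/D = 0.474/0.000422 = 1123.2227.
With fpc, (1 − n/N)·s²/n ≤ D requires n ≥ n₀/(1 + n₀/N) = 1123.2227/(1 + 1123.2227/48774) = 1097.9381.
Rounding up, n = 1098.

1098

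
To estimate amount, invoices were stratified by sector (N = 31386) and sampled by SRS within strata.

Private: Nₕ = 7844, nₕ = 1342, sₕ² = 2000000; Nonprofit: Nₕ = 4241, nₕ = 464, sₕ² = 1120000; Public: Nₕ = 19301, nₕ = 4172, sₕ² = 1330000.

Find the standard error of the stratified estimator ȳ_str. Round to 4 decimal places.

Var(ȳ_str) = Σₕ Wₕ²(1 − fₕ)sₕ²/nₕ with Wₕ = Nₕ/N, N = 31386.
Private: Wₕ = 0.24992035; term = 0.24992035²·(1 − 0.17108618)·2000000/1342 = 77.159622.
Nonprofit: Wₕ = 0.13512394; term = 0.13512394²·(1 − 0.10940816)·1120000/464 = 39.250334.
Public: Wₕ = 0.61495571; term = 0.61495571²·(1 − 0.21615460)·1330000/4172 = 94.498613.
Sum = 210.90857.
SE = √(210.90857) = 14.5227.

14.5227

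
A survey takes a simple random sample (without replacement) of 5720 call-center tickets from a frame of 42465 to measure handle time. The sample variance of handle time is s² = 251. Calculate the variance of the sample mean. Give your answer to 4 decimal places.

0.0380

Under SRS without replacement, Var(ȳ) = (1 − f)·s²/n with f = n/N = 5720/42465 = 0.13469916.
Var(ȳ) = (1 − 0.13469916)·251/5720 = 0.86530084·0.043881119 = 0.037970369.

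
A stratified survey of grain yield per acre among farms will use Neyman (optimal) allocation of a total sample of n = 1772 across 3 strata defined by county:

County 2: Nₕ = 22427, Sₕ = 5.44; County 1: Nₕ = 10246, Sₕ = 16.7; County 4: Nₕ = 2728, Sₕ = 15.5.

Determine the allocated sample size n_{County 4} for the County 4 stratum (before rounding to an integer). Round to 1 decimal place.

Neyman allocation: nₕ = n·NₕSₕ / Σⱼ NⱼSⱼ.
Σ NⱼSⱼ = 22427·5.44 + 10246·16.7 + 2728·15.5 = 335395.08.
n_{County 4} = 1772·2728·15.5 / 335395.08 = 223.4.

223.4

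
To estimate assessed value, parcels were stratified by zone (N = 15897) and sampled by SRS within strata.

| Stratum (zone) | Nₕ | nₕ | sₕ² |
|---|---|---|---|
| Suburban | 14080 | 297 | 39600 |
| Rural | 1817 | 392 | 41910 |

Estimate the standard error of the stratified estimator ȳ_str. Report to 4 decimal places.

10.1727

Var(ȳ_str) = Σₕ Wₕ²(1 − fₕ)sₕ²/nₕ with Wₕ = Nₕ/N, N = 15897.
Suburban: Wₕ = 0.88570170; term = 0.88570170²·(1 − 0.02109375)·39600/297 = 102.38935.
Rural: Wₕ = 0.11429830; term = 0.11429830²·(1 − 0.21574023)·41910/392 = 1.0953957.
Sum = 103.48475.
SE = √(103.48475) = 10.1727.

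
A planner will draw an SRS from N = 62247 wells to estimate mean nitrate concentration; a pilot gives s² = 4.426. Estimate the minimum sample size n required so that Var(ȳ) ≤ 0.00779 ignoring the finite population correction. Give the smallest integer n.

569

Without fpc, n₀ = s²/D = 4.426/0.00779 = 568.1643.
Rounding up, n = 569.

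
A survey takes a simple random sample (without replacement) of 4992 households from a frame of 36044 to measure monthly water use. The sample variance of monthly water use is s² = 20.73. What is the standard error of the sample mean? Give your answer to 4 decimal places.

Under SRS without replacement, Var(ȳ) = (1 − f)·s²/n with f = n/N = 4992/36044 = 0.13849739.
Var(ȳ) = (1 − 0.13849739)·20.73/4992 = 0.86150261·0.0041526442 = 0.0035775138.
SE(ȳ) = √(0.0035775138) = 0.0598.

0.0598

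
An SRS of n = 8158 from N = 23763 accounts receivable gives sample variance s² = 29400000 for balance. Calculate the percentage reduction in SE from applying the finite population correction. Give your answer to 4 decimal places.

18.9634

f = n/N = 8158/23763 = 0.34330682.
SE_no-fpc = √(s²/n) = 60.031862; SE_fpc = √((1−f)s²/n) = 48.647785.
Ratio = √(1−f) = 0.81036608. Reduction = 100·(1 − 0.81036608) = 18.9634%.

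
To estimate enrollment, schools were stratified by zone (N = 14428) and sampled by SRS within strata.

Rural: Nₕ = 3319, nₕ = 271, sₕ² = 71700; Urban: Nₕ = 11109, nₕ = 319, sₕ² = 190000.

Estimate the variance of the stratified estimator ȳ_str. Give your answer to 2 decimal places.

Var(ȳ_str) = Σₕ Wₕ²(1 − fₕ)sₕ²/nₕ with Wₕ = Nₕ/N, N = 14428.
Rural: Wₕ = 0.23003881; term = 0.23003881²·(1 − 0.08165110)·71700/271 = 12.857597.
Urban: Wₕ = 0.76996119; term = 0.76996119²·(1 − 0.02871546)·190000/319 = 342.96284.
Sum = 355.82044.

355.82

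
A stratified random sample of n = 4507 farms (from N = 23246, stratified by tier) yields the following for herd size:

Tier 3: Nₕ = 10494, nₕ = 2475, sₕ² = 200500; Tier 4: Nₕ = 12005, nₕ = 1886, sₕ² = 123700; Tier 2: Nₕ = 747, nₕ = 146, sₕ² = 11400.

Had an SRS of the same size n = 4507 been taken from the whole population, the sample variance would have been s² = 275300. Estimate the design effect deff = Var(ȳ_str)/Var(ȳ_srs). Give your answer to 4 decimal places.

Var(ȳ_str) = Σ Wₕ²(1−fₕ)sₕ²/nₕ with Wₕ = Nₕ/23246:
  Tier 3: (10494/23246)²·(1−2475/10494)·200500/2475 = 12.615486
  Tier 4: (12005/23246)²·(1−1886/12005)·123700/1886 = 14.744543
  Tier 2: (747/23246)²·(1−146/747)·11400/146 = 0.064871001
  → Var(ȳ_str) = 27.4249.
Var(ȳ_srs) = (1 − 4507/23246)·275300/4507 = 49.239862.
deff = 27.4249 / 49.239862 = 0.5570.

0.5570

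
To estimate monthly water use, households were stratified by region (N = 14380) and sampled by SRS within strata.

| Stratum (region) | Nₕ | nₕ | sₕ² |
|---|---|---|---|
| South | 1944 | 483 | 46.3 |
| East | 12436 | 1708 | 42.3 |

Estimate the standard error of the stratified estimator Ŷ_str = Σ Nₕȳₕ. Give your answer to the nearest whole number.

Var(Ŷ_str) = Σₕ Nₕ²(1 − fₕ)sₕ²/nₕ.
South: 1944²·(1 − 483/1944)·46.3/483 = 272257.8.
East: 12436²·(1 − 1708/12436)·42.3/1708 = 3.3040908 × 10^6.
Sum = 3.5763486 × 10^6.
SE = √(3.5763486 × 10^6) = 1891.

1891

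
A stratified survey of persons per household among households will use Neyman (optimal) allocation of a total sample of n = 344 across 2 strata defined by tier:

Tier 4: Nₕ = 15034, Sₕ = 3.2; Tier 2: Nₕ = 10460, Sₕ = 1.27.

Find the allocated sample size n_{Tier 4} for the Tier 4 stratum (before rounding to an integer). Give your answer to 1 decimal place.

269.6

Neyman allocation: nₕ = n·NₕSₕ / Σⱼ NⱼSⱼ.
Σ NⱼSⱼ = 15034·3.2 + 10460·1.27 = 61393.
n_{Tier 4} = 344·15034·3.2 / 61393 = 269.6.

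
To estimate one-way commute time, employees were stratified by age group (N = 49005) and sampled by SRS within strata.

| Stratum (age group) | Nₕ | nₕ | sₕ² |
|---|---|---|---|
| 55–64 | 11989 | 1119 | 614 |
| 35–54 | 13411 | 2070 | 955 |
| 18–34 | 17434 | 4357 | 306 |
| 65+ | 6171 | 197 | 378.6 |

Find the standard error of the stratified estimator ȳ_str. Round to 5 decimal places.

Var(ȳ_str) = Σₕ Wₕ²(1 − fₕ)sₕ²/nₕ with Wₕ = Nₕ/N, N = 49005.
55–64: Wₕ = 0.24464851; term = 0.24464851²·(1 − 0.09333556)·614/1119 = 0.02977625.
35–54: Wₕ = 0.27366595; term = 0.27366595²·(1 − 0.15435091)·955/2070 = 0.02921896.
18–34: Wₕ = 0.35575962; term = 0.35575962²·(1 − 0.24991396)·306/4357 = 0.0066674266.
65+: Wₕ = 0.12592593; term = 0.12592593²·(1 − 0.03192351)·378.6/197 = 0.029502197.
Sum = 0.095164834.
SE = √(0.095164834) = 0.30849.

0.30849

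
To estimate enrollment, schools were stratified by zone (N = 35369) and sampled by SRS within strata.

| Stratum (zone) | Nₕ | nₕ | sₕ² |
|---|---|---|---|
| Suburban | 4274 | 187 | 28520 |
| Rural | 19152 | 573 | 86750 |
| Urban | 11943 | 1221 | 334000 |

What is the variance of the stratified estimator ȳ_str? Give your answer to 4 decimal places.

Var(ȳ_str) = Σₕ Wₕ²(1 − fₕ)sₕ²/nₕ with Wₕ = Nₕ/N, N = 35369.
Suburban: Wₕ = 0.12084028; term = 0.12084028²·(1 − 0.04375292)·28520/187 = 2.129617.
Rural: Wₕ = 0.54149114; term = 0.54149114²·(1 − 0.02991855)·86750/573 = 43.063147.
Urban: Wₕ = 0.33766858; term = 0.33766858²·(1 − 0.10223562)·334000/1221 = 28.00106.
Sum = 73.193824.

73.1938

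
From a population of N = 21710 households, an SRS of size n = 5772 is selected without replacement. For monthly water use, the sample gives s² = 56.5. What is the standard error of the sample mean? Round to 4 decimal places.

0.0848

Under SRS without replacement, Var(ȳ) = (1 − f)·s²/n with f = n/N = 5772/21710 = 0.26586826.
Var(ȳ) = (1 − 0.26586826)·56.5/5772 = 0.73413174·0.0097886348 = 0.0071861475.
SE(ȳ) = √(0.0071861475) = 0.0848.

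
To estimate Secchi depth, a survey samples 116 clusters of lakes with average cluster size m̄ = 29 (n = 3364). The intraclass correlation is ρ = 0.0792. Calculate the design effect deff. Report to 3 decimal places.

deff = 1 + (29 − 1)·0.0792 = 1 + 2.2176 = 3.2176.

3.218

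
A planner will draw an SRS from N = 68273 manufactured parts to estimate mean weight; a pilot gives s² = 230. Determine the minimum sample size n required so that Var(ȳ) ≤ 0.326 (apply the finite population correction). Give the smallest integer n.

699

Without fpc, n₀ = s²/D = 230/0.326 = 705.5215.
With fpc, (1 − n/N)·s²/n ≤ D requires n ≥ n₀/(1 + n₀/N) = 705.5215/(1 + 705.5215/68273) = 698.3053.
Rounding up, n = 699.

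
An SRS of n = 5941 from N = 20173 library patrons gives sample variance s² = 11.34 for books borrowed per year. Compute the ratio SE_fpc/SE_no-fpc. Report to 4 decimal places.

0.8399

f = n/N = 5941/20173 = 0.29450255.
SE_no-fpc = √(s²/n) = 0.043689467; SE_fpc = √((1−f)s²/n) = 0.036696486.
Ratio = √(1−f) = 0.83993895.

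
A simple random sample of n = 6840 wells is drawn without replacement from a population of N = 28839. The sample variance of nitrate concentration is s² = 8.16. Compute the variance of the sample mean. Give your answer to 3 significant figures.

9.10 × 10^-4

Under SRS without replacement, Var(ȳ) = (1 − f)·s²/n with f = n/N = 6840/28839 = 0.23717882.
Var(ȳ) = (1 − 0.23717882)·8.16/6840 = 0.76282118·0.0011929825 = 9.1003228 × 10^-4.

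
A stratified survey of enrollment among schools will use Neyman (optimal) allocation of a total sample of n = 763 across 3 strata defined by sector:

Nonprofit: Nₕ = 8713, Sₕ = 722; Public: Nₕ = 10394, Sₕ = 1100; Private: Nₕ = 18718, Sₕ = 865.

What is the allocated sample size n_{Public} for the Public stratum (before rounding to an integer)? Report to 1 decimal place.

Neyman allocation: nₕ = n·NₕSₕ / Σⱼ NⱼSⱼ.
Σ NⱼSⱼ = 8713·722 + 10394·1100 + 18718·865 = 3.3915256 × 10^7.
n_{Public} = 763·10394·1100 / (3.3915256 × 10^7) = 257.2.

257.2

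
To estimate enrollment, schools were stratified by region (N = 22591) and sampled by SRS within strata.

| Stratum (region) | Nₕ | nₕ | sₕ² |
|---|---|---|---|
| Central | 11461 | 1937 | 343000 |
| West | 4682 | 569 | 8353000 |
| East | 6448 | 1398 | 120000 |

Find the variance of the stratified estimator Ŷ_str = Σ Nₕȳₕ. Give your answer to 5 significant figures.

Var(Ŷ_str) = Σₕ Nₕ²(1 − fₕ)sₕ²/nₕ.
Central: 11461²·(1 − 1937/11461)·343000/1937 = 1.9328867 × 10^10.
West: 4682²·(1 − 569/4682)·8353000/569 = 2.8269644 × 10^11.
East: 6448²·(1 − 1398/6448)·120000/1398 = 2.7950558 × 10^9.
Sum = 3.0482036 × 10^11.

3.0482 × 10^11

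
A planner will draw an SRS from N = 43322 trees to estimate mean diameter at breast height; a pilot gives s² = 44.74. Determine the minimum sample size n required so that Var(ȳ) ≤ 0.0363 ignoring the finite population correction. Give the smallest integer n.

Without fpc, n₀ = s²/D = 44.74/0.0363 = 1232.5069.
Rounding up, n = 1233.

1233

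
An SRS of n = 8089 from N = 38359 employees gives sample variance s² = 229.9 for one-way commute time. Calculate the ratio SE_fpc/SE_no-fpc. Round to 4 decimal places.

0.8883

f = n/N = 8089/38359 = 0.21087620.
SE_no-fpc = √(s²/n) = 0.16858622; SE_fpc = √((1−f)s²/n) = 0.14975959.
Ratio = √(1−f) = 0.88832641.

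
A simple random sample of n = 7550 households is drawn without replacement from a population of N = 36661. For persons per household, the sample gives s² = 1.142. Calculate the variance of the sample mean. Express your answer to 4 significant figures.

1.201 × 10^-4

Under SRS without replacement, Var(ȳ) = (1 − f)·s²/n with f = n/N = 7550/36661 = 0.20594092.
Var(ȳ) = (1 − 0.20594092)·1.142/7550 = 0.79405908·1.5125828 × 10^-4 = 1.2010801 × 10^-4.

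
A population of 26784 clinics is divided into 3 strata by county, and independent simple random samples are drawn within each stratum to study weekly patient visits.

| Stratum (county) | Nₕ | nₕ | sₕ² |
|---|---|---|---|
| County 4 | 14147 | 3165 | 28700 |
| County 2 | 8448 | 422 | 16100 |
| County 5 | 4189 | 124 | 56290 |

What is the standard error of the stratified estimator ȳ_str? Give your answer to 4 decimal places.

Var(ȳ_str) = Σₕ Wₕ²(1 − fₕ)sₕ²/nₕ with Wₕ = Nₕ/N, N = 26784.
County 4: Wₕ = 0.52818847; term = 0.52818847²·(1 − 0.22372234)·28700/3165 = 1.9638264.
County 2: Wₕ = 0.31541219; term = 0.31541219²·(1 − 0.04995265)·16100/422 = 3.6059161.
County 5: Wₕ = 0.15639934; term = 0.15639934²·(1 − 0.02960134)·56290/124 = 10.775306.
Sum = 16.345049.
SE = √(16.345049) = 4.0429.

4.0429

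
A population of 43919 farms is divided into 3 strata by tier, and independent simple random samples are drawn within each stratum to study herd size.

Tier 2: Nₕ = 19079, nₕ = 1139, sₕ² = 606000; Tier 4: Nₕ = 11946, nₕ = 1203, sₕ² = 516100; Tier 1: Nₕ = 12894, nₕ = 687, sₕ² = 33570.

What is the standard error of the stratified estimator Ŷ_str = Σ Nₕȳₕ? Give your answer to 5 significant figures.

Var(Ŷ_str) = Σₕ Nₕ²(1 − fₕ)sₕ²/nₕ.
Tier 2: 19079²·(1 − 1139/19079)·606000/1139 = 1.8210713 × 10^11.
Tier 4: 11946²·(1 − 1203/11946)·516100/1203 = 5.5057479 × 10^10.
Tier 1: 12894²·(1 − 687/12894)·33570/687 = 7.6911488 × 10^9.
Sum = 2.4485576 × 10^11.
SE = √(2.4485576 × 10^11) = 494830.

494830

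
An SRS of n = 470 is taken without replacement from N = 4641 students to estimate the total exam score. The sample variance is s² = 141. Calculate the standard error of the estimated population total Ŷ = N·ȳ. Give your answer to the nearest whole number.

Var(Ŷ) = N²·Var(ȳ) = N²·(1 − n/N)·s²/n.
f = 470/4641 = 0.10127128; Var(ȳ) = 0.89872872·141/470 = 0.26961862.
Var(Ŷ) = 4641² · 0.26961862 = 5.8072834 × 10^6.
SE(Ŷ) = √(5.8072834 × 10^6) = 2410.

2410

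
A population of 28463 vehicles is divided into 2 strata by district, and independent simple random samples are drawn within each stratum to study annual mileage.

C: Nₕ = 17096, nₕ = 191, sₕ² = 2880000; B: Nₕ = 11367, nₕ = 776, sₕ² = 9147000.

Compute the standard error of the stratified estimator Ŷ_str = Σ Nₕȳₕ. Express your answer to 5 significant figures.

Var(Ŷ_str) = Σₕ Nₕ²(1 − fₕ)sₕ²/nₕ.
C: 17096²·(1 − 191/17096)·2880000/191 = 4.3578152 × 10^12.
B: 11367²·(1 − 776/11367)·9147000/776 = 1.4190568 × 10^12.
Sum = 5.776872 × 10^12.
SE = √(5.776872 × 10^12) = 2.4035 × 10^6.

2.4035 × 10^6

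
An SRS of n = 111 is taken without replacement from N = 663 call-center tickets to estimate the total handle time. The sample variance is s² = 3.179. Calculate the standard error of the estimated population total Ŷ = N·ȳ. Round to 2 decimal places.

Var(Ŷ) = N²·Var(ȳ) = N²·(1 − n/N)·s²/n.
f = 111/663 = 0.16742081; Var(ȳ) = 0.83257919·3.179/111 = 0.023844768.
Var(Ŷ) = 663² · 0.023844768 = 10481.421.
SE(Ŷ) = √(10481.421) = 102.38.

102.38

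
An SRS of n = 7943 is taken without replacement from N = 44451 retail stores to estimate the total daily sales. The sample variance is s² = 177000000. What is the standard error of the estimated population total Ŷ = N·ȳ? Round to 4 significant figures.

Var(Ŷ) = N²·Var(ȳ) = N²·(1 − n/N)·s²/n.
f = 7943/44451 = 0.17869114; Var(ȳ) = 0.82130886·177000000/7943 = 18301.859.
Var(Ŷ) = 44451² · 18301.859 = 3.6162486 × 10^13.
SE(Ŷ) = √(3.6162486 × 10^13) = 6.014 × 10^6.

6.014 × 10^6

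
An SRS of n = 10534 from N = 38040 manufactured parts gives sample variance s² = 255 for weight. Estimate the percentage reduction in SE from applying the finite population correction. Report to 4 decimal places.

14.9658

f = n/N = 10534/38040 = 0.27691903.
SE_no-fpc = √(s²/n) = 0.15558705; SE_fpc = √((1−f)s²/n) = 0.13230215.
Ratio = √(1−f) = 0.85034168. Reduction = 100·(1 − 0.85034168) = 14.9658%.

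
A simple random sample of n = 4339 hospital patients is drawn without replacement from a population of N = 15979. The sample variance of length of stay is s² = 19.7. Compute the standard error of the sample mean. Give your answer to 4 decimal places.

Under SRS without replacement, Var(ȳ) = (1 − f)·s²/n with f = n/N = 4339/15979 = 0.27154390.
Var(ȳ) = (1 − 0.27154390)·19.7/4339 = 0.72845610·0.0045402166 = 0.0033073485.
SE(ȳ) = √(0.0033073485) = 0.0575.

0.0575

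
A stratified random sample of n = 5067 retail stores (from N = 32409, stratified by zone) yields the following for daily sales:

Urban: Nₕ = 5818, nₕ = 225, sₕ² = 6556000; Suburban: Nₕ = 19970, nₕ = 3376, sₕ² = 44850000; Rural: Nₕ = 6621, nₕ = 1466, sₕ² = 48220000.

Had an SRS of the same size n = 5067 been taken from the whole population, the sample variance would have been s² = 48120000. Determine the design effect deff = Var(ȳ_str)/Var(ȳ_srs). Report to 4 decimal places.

Var(ȳ_str) = Σ Wₕ²(1−fₕ)sₕ²/nₕ with Wₕ = Nₕ/32409:
  Urban: (5818/32409)²·(1−225/5818)·6556000/225 = 902.70054
  Suburban: (19970/32409)²·(1−3376/19970)·44850000/3376 = 4191.3883
  Rural: (6621/32409)²·(1−1466/6621)·48220000/1466 = 1068.8438
  → Var(ȳ_str) = 6162.9326.
Var(ȳ_srs) = (1 − 5067/32409)·48120000/5067 = 8011.9709.
deff = 6162.9326 / 8011.9709 = 0.7692.

0.7692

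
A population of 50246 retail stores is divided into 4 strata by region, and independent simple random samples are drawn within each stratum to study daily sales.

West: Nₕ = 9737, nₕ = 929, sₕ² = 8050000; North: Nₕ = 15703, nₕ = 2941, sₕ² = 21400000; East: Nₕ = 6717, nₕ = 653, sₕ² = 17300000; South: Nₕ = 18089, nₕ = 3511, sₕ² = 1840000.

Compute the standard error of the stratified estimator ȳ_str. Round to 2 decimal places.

36.80

Var(ȳ_str) = Σₕ Wₕ²(1 − fₕ)sₕ²/nₕ with Wₕ = Nₕ/N, N = 50246.
West: Wₕ = 0.19378657; term = 0.19378657²·(1 − 0.09540926)·8050000/929 = 294.36058.
North: Wₕ = 0.31252239; term = 0.31252239²·(1 − 0.18728905)·21400000/2941 = 577.58663.
East: Wₕ = 0.13368228; term = 0.13368228²·(1 − 0.09721602)·17300000/653 = 427.42948.
South: Wₕ = 0.36000876; term = 0.36000876²·(1 − 0.19409586)·1840000/3511 = 54.738956.
Sum = 1354.1156.
SE = √(1354.1156) = 36.80.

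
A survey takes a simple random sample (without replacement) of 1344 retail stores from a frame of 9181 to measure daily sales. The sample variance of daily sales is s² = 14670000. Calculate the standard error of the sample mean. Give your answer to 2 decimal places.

96.53

Under SRS without replacement, Var(ȳ) = (1 − f)·s²/n with f = n/N = 1344/9181 = 0.14638928.
Var(ȳ) = (1 − 0.14638928)·14670000/1344 = 0.85361072·10915.179 = 9317.3134.
SE(ȳ) = √(9317.3134) = 96.53.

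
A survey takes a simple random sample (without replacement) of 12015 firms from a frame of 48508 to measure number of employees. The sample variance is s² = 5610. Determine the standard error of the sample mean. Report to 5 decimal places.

0.59268

Under SRS without replacement, Var(ȳ) = (1 − f)·s²/n with f = n/N = 12015/48508 = 0.24769110.
Var(ȳ) = (1 − 0.24769110)·5610/12015 = 0.75230890·0.46691635 = 0.35126533.
SE(ȳ) = √(0.35126533) = 0.59268.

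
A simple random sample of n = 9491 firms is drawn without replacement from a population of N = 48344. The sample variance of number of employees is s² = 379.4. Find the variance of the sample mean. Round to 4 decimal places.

0.0321

Under SRS without replacement, Var(ȳ) = (1 − f)·s²/n with f = n/N = 9491/48344 = 0.19632219.
Var(ȳ) = (1 − 0.19632219)·379.4/9491 = 0.80367781·0.039974713 = 0.03212679.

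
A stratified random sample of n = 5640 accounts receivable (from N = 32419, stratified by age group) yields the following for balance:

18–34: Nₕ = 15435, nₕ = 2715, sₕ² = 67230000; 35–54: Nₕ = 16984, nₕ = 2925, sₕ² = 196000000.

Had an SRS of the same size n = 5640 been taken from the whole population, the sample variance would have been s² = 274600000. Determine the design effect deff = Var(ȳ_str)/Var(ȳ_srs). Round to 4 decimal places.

0.4936

Var(ȳ_str) = Σ Wₕ²(1−fₕ)sₕ²/nₕ with Wₕ = Nₕ/32419:
  18–34: (15435/32419)²·(1−2715/15435)·67230000/2715 = 4625.81
  35–54: (16984/32419)²·(1−2925/16984)·196000000/2925 = 15223.881
  → Var(ȳ_str) = 19849.691.
Var(ȳ_srs) = (1 − 5640/32419)·274600000/5640 = 40217.602.
deff = 19849.691 / 40217.602 = 0.4936.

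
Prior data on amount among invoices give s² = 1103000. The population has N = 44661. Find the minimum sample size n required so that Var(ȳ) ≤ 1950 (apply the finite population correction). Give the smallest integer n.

559

Without fpc, n₀ = s²/D = 1103000/1950 = 565.6410.
With fpc, (1 − n/N)·s²/n ≤ D requires n ≥ n₀/(1 + n₀/N) = 565.6410/(1 + 565.6410/44661) = 558.5666.
Rounding up, n = 559.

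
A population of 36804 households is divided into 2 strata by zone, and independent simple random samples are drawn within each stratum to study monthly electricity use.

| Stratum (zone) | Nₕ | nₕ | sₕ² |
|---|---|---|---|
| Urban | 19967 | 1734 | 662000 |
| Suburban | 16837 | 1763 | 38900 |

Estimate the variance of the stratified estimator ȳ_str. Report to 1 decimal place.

106.7

Var(ȳ_str) = Σₕ Wₕ²(1 − fₕ)sₕ²/nₕ with Wₕ = Nₕ/N, N = 36804.
Urban: Wₕ = 0.54252255; term = 0.54252255²·(1 − 0.08684329)·662000/1734 = 102.61003.
Suburban: Wₕ = 0.45747745; term = 0.45747745²·(1 − 0.10470987)·38900/1763 = 4.1342855.
Sum = 106.74432.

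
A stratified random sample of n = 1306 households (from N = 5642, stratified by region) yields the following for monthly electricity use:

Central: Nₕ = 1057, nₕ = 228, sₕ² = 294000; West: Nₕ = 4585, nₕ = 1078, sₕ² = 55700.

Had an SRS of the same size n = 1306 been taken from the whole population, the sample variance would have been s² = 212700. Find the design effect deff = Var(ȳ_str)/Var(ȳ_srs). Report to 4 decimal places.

Var(ȳ_str) = Σ Wₕ²(1−fₕ)sₕ²/nₕ with Wₕ = Nₕ/5642:
  Central: (1057/5642)²·(1−228/1057)·294000/228 = 35.495708
  West: (4585/5642)²·(1−1078/4585)·55700/1078 = 26.100293
  → Var(ȳ_str) = 61.596001.
Var(ȳ_srs) = (1 − 1306/5642)·212700/1306 = 125.16431.
deff = 61.596001 / 125.16431 = 0.4921.

0.4921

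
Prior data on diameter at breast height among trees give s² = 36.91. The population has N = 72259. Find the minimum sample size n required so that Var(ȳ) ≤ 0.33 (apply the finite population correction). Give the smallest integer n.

Without fpc, n₀ = s²/D = 36.91/0.33 = 111.8485.
With fpc, (1 − n/N)·s²/n ≤ D requires n ≥ n₀/(1 + n₀/N) = 111.8485/(1 + 111.8485/72259) = 111.6756.
Rounding up, n = 112.

112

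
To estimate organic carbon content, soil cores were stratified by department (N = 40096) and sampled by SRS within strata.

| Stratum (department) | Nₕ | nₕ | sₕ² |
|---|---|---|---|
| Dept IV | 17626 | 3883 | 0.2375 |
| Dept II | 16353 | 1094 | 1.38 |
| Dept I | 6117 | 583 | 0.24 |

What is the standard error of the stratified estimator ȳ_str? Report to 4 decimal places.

0.0146

Var(ȳ_str) = Σₕ Wₕ²(1 − fₕ)sₕ²/nₕ with Wₕ = Nₕ/N, N = 40096.
Dept IV: Wₕ = 0.43959497; term = 0.43959497²·(1 − 0.22029956)·0.2375/3883 = 9.2157235 × 10^-6.
Dept II: Wₕ = 0.40784617; term = 0.40784617²·(1 − 0.06689904)·1.38/1094 = 1.957867 × 10^-4.
Dept I: Wₕ = 0.15255886; term = 0.15255886²·(1 − 0.09530816)·0.24/583 = 8.6679864 × 10^-6.
Sum = 2.1367041 × 10^-4.
SE = √(2.1367041 × 10^-4) = 0.0146.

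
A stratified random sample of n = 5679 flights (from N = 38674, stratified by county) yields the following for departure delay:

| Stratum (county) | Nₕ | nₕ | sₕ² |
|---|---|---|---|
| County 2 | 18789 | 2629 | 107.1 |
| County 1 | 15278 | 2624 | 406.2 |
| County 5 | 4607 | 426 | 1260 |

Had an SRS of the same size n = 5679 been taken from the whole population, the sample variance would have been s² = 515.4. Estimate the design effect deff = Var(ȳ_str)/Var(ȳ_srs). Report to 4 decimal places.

0.8572

Var(ȳ_str) = Σ Wₕ²(1−fₕ)sₕ²/nₕ with Wₕ = Nₕ/38674:
  County 2: (18789/38674)²·(1−2629/18789)·107.1/2629 = 0.008270004
  County 1: (15278/38674)²·(1−2624/15278)·406.2/2624 = 0.020009316
  County 5: (4607/38674)²·(1−426/4607)·1260/426 = 0.038090892
  → Var(ȳ_str) = 0.066370212.
Var(ȳ_srs) = (1 − 5679/38674)·515.4/5679 = 0.077428632.
deff = 0.066370212 / 0.077428632 = 0.8572.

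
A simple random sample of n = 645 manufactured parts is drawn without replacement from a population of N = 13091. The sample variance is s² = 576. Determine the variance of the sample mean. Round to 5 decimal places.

Under SRS without replacement, Var(ȳ) = (1 − f)·s²/n with f = n/N = 645/13091 = 0.04927049.
Var(ȳ) = (1 − 0.04927049)·576/645 = 0.95072951·0.89302326 = 0.84902356.

0.84902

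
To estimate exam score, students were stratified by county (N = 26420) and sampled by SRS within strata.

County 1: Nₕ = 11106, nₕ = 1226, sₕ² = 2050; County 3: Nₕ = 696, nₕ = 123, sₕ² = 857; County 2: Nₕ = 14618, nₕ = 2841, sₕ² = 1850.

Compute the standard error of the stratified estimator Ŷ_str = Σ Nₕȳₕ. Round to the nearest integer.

17273

Var(Ŷ_str) = Σₕ Nₕ²(1 − fₕ)sₕ²/nₕ.
County 1: 11106²·(1 − 1226/11106)·2050/1226 = 1.8347547 × 10^8.
County 3: 696²·(1 − 123/696)·857/123 = 2.7786866 × 10^6.
County 2: 14618²·(1 − 2841/14618)·1850/2841 = 1.1210452 × 10^8.
Sum = 2.9835868 × 10^8.
SE = √(2.9835868 × 10^8) = 17273.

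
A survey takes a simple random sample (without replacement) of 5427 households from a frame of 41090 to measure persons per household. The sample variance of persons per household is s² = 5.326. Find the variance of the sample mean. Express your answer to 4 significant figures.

8.518 × 10^-4

Under SRS without replacement, Var(ȳ) = (1 − f)·s²/n with f = n/N = 5427/41090 = 0.13207593.
Var(ȳ) = (1 − 0.13207593)·5.326/5427 = 0.86792407·9.8138935 × 10^-4 = 8.5177144 × 10^-4.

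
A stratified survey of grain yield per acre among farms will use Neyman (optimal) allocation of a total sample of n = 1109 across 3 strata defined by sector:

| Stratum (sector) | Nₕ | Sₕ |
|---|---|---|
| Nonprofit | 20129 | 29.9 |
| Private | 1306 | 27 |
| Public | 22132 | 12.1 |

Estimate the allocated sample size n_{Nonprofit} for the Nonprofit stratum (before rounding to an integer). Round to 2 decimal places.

Neyman allocation: nₕ = n·NₕSₕ / Σⱼ NⱼSⱼ.
Σ NⱼSⱼ = 20129·29.9 + 1306·27 + 22132·12.1 = 904916.3.
n_{Nonprofit} = 1109·20129·29.9 / 904916.3 = 737.59.

737.59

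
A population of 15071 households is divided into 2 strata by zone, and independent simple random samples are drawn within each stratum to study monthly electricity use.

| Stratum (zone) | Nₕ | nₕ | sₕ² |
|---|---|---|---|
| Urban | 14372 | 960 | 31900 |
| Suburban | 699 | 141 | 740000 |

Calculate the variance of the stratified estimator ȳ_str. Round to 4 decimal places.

37.2122

Var(ȳ_str) = Σₕ Wₕ²(1 − fₕ)sₕ²/nₕ with Wₕ = Nₕ/N, N = 15071.
Urban: Wₕ = 0.95361953; term = 0.95361953²·(1 − 0.06679655)·31900/960 = 28.199802.
Suburban: Wₕ = 0.04638047; term = 0.04638047²·(1 − 0.20171674)·740000/141 = 9.0123872.
Sum = 37.212189.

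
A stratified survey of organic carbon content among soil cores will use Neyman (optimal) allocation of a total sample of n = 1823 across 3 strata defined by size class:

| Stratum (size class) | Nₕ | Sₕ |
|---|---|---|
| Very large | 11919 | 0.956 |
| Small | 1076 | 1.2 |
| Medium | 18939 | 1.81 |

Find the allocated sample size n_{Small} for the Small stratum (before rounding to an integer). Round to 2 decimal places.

50.12

Neyman allocation: nₕ = n·NₕSₕ / Σⱼ NⱼSⱼ.
Σ NⱼSⱼ = 11919·0.956 + 1076·1.2 + 18939·1.81 = 46965.354.
n_{Small} = 1823·1076·1.2 / 46965.354 = 50.12.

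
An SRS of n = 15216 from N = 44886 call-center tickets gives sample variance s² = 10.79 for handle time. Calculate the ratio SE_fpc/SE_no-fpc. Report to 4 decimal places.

f = n/N = 15216/44886 = 0.33899211.
SE_no-fpc = √(s²/n) = 0.026629344; SE_fpc = √((1−f)s²/n) = 0.021650294.
Ratio = √(1−f) = 0.81302392.

0.8130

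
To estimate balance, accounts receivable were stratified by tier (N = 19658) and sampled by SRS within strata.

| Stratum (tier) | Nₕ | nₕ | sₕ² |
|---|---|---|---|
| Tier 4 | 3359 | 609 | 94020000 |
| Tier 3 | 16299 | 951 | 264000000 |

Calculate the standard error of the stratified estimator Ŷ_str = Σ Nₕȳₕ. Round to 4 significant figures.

8.418 × 10^6

Var(Ŷ_str) = Σₕ Nₕ²(1 − fₕ)sₕ²/nₕ.
Tier 4: 3359²·(1 − 609/3359)·94020000/609 = 1.4260858 × 10^12.
Tier 3: 16299²·(1 − 951/16299)·264000000/951 = 6.9444229 × 10^13.
Sum = 7.0870315 × 10^13.
SE = √(7.0870315 × 10^13) = 8.418 × 10^6.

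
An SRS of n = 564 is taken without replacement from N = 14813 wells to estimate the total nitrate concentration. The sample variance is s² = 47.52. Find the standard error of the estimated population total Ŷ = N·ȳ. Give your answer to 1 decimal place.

4217.1

Var(Ŷ) = N²·Var(ȳ) = N²·(1 − n/N)·s²/n.
f = 564/14813 = 0.03807466; Var(ȳ) = 0.96192534·47.52/564 = 0.081047326.
Var(Ŷ) = 14813² · 0.081047326 = 1.7783807 × 10^7.
SE(Ŷ) = √(1.7783807 × 10^7) = 4217.1.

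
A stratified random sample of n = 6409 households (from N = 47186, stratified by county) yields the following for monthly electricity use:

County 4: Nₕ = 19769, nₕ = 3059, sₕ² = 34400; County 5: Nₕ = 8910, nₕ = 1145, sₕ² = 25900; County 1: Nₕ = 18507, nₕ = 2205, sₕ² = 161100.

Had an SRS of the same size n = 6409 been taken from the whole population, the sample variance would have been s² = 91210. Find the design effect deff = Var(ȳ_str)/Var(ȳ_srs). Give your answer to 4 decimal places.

0.9978

Var(ȳ_str) = Σ Wₕ²(1−fₕ)sₕ²/nₕ with Wₕ = Nₕ/47186:
  County 4: (19769/47186)²·(1−3059/19769)·34400/3059 = 1.6684523
  County 5: (8910/47186)²·(1−1145/8910)·25900/1145 = 0.7028896
  County 1: (18507/47186)²·(1−2205/18507)·161100/2205 = 9.9000533
  → Var(ȳ_str) = 12.271395.
Var(ȳ_srs) = (1 − 6409/47186)·91210/6409 = 12.298561.
deff = 12.271395 / 12.298561 = 0.9978.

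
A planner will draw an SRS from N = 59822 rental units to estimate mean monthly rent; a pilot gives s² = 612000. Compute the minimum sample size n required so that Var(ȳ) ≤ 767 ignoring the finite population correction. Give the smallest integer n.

Without fpc, n₀ = s²/D = 612000/767 = 797.9140.
Rounding up, n = 798.

798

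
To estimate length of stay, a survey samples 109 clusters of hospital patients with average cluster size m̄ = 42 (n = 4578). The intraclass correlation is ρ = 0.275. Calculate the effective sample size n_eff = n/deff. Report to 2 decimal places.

372.95

deff = 1 + (42 − 1)·0.275 = 1 + 11.275 = 12.275.
n_eff = 4578 / 12.275 = 372.95.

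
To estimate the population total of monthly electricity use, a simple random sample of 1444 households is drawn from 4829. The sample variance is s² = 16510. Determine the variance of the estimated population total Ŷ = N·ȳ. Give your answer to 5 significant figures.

Var(Ŷ) = N²·Var(ȳ) = N²·(1 − n/N)·s²/n.
f = 1444/4829 = 0.29902671; Var(ȳ) = 0.70097329·16510/1444 = 8.0145907.
Var(Ŷ) = 4829² · 8.0145907 = 1.8689417 × 10^8.

1.8689 × 10^8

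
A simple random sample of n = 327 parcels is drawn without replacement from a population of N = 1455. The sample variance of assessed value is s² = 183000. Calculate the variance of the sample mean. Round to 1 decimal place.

433.9

Under SRS without replacement, Var(ȳ) = (1 − f)·s²/n with f = n/N = 327/1455 = 0.22474227.
Var(ȳ) = (1 − 0.22474227)·183000/327 = 0.77525773·559.63303 = 433.85983.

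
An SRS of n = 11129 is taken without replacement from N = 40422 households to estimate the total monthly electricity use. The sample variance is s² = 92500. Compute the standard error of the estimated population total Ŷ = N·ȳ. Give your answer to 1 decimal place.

99205.0

Var(Ŷ) = N²·Var(ȳ) = N²·(1 − n/N)·s²/n.
f = 11129/40422 = 0.27532037; Var(ȳ) = 0.72467963·92500/11129 = 6.0232605.
Var(Ŷ) = 40422² · 6.0232605 = 9.8416347 × 10^9.
SE(Ŷ) = √(9.8416347 × 10^9) = 99205.0.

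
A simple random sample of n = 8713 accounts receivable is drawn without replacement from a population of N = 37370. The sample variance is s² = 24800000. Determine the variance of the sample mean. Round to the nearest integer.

Under SRS without replacement, Var(ȳ) = (1 − f)·s²/n with f = n/N = 8713/37370 = 0.23315494.
Var(ȳ) = (1 − 0.23315494)·24800000/8713 = 0.76684506·2846.3216 = 2182.6877.

2183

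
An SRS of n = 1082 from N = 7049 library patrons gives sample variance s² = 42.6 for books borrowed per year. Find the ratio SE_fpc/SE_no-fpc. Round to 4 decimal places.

0.9201

f = n/N = 1082/7049 = 0.15349695.
SE_no-fpc = √(s²/n) = 0.19842262; SE_fpc = √((1−f)s²/n) = 0.18255992.
Ratio = √(1−f) = 0.92005600.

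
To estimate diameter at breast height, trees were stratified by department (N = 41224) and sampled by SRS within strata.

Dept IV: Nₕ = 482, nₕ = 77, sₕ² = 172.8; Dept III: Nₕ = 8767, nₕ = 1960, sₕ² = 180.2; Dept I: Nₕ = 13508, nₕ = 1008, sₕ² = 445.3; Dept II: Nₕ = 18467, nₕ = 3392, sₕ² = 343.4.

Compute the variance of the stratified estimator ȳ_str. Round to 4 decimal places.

0.0640

Var(ȳ_str) = Σₕ Wₕ²(1 − fₕ)sₕ²/nₕ with Wₕ = Nₕ/N, N = 41224.
Dept IV: Wₕ = 0.01169222; term = 0.01169222²·(1 − 0.15975104)·172.8/77 = 2.5778332 × 10^-4.
Dept III: Wₕ = 0.21266738; term = 0.21266738²·(1 − 0.22356564)·180.2/1960 = 0.0032285329.
Dept I: Wₕ = 0.32767320; term = 0.32767320²·(1 − 0.07462245)·445.3/1008 = 0.043892768.
Dept II: Wₕ = 0.44796720; term = 0.44796720²·(1 − 0.18367899)·343.4/3392 = 0.016584327.
Sum = 0.063963411.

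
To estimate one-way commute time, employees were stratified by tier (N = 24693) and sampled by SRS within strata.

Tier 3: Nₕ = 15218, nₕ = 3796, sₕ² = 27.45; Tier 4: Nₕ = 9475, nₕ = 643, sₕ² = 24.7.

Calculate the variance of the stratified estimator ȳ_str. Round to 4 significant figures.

Var(ȳ_str) = Σₕ Wₕ²(1 − fₕ)sₕ²/nₕ with Wₕ = Nₕ/N, N = 24693.
Tier 3: Wₕ = 0.61628802; term = 0.61628802²·(1 − 0.24944145)·27.45/3796 = 0.002061428.
Tier 4: Wₕ = 0.38371198; term = 0.38371198²·(1 − 0.06786280)·24.7/643 = 0.0052720139.
Sum = 0.0073334419.

0.007333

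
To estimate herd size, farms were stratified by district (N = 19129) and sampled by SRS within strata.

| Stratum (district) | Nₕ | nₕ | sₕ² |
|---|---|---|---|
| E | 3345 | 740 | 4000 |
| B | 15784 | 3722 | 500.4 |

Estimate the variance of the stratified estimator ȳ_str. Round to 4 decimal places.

0.1987

Var(ȳ_str) = Σₕ Wₕ²(1 − fₕ)sₕ²/nₕ with Wₕ = Nₕ/N, N = 19129.
E: Wₕ = 0.17486539; term = 0.17486539²·(1 − 0.22122571)·4000/740 = 0.12872046.
B: Wₕ = 0.82513461; term = 0.82513461²·(1 − 0.23580841)·500.4/3722 = 0.069950817.
Sum = 0.19867128.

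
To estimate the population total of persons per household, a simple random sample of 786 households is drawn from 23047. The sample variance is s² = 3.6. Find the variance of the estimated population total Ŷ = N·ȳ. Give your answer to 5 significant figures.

Var(Ŷ) = N²·Var(ȳ) = N²·(1 − n/N)·s²/n.
f = 786/23047 = 0.03410422; Var(ȳ) = 0.96589578·3.6/786 = 0.0044239501.
Var(Ŷ) = 23047² · 0.0044239501 = 2.349844 × 10^6.

2.3498 × 10^6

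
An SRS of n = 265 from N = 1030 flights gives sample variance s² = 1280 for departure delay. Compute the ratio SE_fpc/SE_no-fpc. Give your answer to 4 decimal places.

0.8618

f = n/N = 265/1030 = 0.25728155.
SE_no-fpc = √(s²/n) = 2.197769; SE_fpc = √((1−f)s²/n) = 1.8940618.
Ratio = √(1−f) = 0.86181114.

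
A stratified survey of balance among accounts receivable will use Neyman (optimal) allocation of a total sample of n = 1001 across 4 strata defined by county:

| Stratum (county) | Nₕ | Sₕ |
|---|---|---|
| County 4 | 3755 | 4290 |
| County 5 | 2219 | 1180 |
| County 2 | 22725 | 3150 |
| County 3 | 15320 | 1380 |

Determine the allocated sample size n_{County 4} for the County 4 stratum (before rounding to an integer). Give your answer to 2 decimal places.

Neyman allocation: nₕ = n·NₕSₕ / Σⱼ NⱼSⱼ.
Σ NⱼSⱼ = 3755·4290 + 2219·1180 + 22725·3150 + 15320·1380 = 1.1145272 × 10^8.
n_{County 4} = 1001·3755·4290 / (1.1145272 × 10^8) = 144.68.

144.68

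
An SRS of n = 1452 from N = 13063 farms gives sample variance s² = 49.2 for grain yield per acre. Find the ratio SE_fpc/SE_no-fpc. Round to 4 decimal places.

0.9428

f = n/N = 1452/13063 = 0.11115364.
SE_no-fpc = √(s²/n) = 0.18407688; SE_fpc = √((1−f)s²/n) = 0.17354519.
Ratio = √(1−f) = 0.94278649.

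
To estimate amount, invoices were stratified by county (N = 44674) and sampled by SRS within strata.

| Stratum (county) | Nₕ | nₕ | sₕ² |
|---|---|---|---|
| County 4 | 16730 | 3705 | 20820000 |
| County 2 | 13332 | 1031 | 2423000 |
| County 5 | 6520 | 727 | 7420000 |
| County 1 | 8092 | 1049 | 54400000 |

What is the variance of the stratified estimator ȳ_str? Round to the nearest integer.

2481

Var(ȳ_str) = Σₕ Wₕ²(1 − fₕ)sₕ²/nₕ with Wₕ = Nₕ/N, N = 44674.
County 4: Wₕ = 0.37449076; term = 0.37449076²·(1 − 0.22145846)·20820000/3705 = 613.55925.
County 2: Wₕ = 0.29842862; term = 0.29842862²·(1 − 0.07733273)·2423000/1031 = 193.11713.
County 5: Wₕ = 0.14594619; term = 0.14594619²·(1 − 0.11150307)·7420000/727 = 193.15722.
County 1: Wₕ = 0.18113444; term = 0.18113444²·(1 − 0.12963421)·54400000/1049 = 1480.9053.
Sum = 2480.7389.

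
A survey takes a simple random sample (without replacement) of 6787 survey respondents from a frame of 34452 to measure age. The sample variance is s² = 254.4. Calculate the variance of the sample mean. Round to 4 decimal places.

Under SRS without replacement, Var(ȳ) = (1 − f)·s²/n with f = n/N = 6787/34452 = 0.19699872.
Var(ȳ) = (1 − 0.19699872)·254.4/6787 = 0.80300128·0.037483424 = 0.030099237.

0.0301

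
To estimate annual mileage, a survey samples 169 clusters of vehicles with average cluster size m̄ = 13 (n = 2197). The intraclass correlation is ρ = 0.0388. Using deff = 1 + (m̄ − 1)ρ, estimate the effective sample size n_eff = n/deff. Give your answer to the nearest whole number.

1499

deff = 1 + (13 − 1)·0.0388 = 1 + 0.4656 = 1.4656.
n_eff = 2197 / 1.4656 = 1499.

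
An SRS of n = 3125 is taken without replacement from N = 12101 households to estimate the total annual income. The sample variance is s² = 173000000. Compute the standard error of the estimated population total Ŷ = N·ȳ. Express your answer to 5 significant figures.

2.4522 × 10^6

Var(Ŷ) = N²·Var(ȳ) = N²·(1 − n/N)·s²/n.
f = 3125/12101 = 0.25824312; Var(ȳ) = 0.74175688·173000000/3125 = 41063.661.
Var(Ŷ) = 12101² · 41063.661 = 6.0131244 × 10^12.
SE(Ŷ) = √(6.0131244 × 10^12) = 2.4522 × 10^6.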